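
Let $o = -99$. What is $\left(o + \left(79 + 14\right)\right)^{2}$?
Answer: $36$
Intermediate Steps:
$\left(o + \left(79 + 14\right)\right)^{2} = \left(-99 + \left(79 + 14\right)\right)^{2} = \left(-99 + 93\right)^{2} = \left(-6\right)^{2} = 36$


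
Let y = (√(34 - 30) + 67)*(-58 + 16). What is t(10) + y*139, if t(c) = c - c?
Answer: -402822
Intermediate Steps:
t(c) = 0
y = -2898 (y = (√4 + 67)*(-42) = (2 + 67)*(-42) = 69*(-42) = -2898)
t(10) + y*139 = 0 - 2898*139 = 0 - 402822 = -402822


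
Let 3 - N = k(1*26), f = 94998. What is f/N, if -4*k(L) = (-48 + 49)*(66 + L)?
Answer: 47499/13 ≈ 3653.8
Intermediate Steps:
k(L) = -33/2 - L/4 (k(L) = -(-48 + 49)*(66 + L)/4 = -(66 + L)/4 = -33/2 - L/4)
N = 26 (N = 3 - (-33/2 - 26/4) = 3 - (-33/2 - ¼*26) = 3 - (-33/2 - 13/2) = 3 - 1*(-23) = 3 + 23 = 26)
f/N = 94998/26 = 94998*(1/26) = 47499/13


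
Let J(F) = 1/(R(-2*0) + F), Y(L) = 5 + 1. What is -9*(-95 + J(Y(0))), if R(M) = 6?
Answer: 3417/4 ≈ 854.25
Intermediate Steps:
Y(L) = 6
J(F) = 1/(6 + F)
-9*(-95 + J(Y(0))) = -9*(-95 + 1/(6 + 6)) = -9*(-95 + 1/12) = -9*(-1139/12) = 3417/4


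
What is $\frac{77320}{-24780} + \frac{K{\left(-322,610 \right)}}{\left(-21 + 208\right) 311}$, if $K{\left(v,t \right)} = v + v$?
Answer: $- \frac{225632878}{72056523} \approx -3.1313$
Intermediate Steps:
$K{\left(v,t \right)} = 2 v$
$\frac{77320}{-24780} + \frac{K{\left(-322,610 \right)}}{\left(-21 + 208\right) 311} = \frac{77320}{-24780} + \frac{2 \left(-322\right)}{\left(-21 + 208\right) 311} = 77320 \left(- \frac{1}{24780}\right) - \frac{644}{187 \cdot 311} = - \frac{3866}{1239} - \frac{644}{58157} = - \frac{225632878}{72056523}$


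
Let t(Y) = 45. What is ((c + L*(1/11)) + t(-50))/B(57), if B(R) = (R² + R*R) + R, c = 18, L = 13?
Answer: 706/72105 ≈ 0.0097913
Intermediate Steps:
B(R) = R + 2*R² (B(R) = (R² + R²) + R = 2*R² + R = R + 2*R²)
((c + L*(1/11)) + t(-50))/B(57) = ((18 + 13*(1/11)) + 45)/((57*(1 + 2*57))) = ((18 + 13*(1*(1/11))) + 45)/((57*(1 + 114))) = ((18 + 13*(1/11)) + 45)/((57*115)) = ((18 + 13/11) + 45)/6555 = (211/11 + 45)*(1/6555) = (706/11)*(1/6555) = 706/72105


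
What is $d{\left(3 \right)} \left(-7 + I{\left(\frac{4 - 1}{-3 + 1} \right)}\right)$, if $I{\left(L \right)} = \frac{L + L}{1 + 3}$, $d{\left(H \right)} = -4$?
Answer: $31$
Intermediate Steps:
$I{\left(L \right)} = \frac{L}{2}$ ($I{\left(L \right)} = \frac{2 L}{4} = 2 L \frac{1}{4} = \frac{L}{2}$)
$d{\left(3 \right)} \left(-7 + I{\left(\frac{4 - 1}{-3 + 1} \right)}\right) = - 4 \left(-7 + \frac{\left(4 - 1\right) \frac{1}{-3 + 1}}{2}\right) = - 4 \left(-7 + \frac{3 \frac{1}{-2}}{2}\right) = - 4 \left(-7 + \frac{3 \left(- \frac{1}{2}\right)}{2}\right) = - 4 \left(-7 + \frac{1}{2} \left(- \frac{3}{2}\right)\right) = - 4 \left(-7 - \frac{3}{4}\right) = \left(-4\right) \left(- \frac{31}{4}\right) = 31$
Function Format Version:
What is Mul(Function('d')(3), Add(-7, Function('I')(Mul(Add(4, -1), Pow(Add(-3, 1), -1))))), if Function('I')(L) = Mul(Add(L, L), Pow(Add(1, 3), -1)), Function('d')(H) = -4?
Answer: 31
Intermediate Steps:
Function('I')(L) = Mul(Rational(1, 2), L) (Function('I')(L) = Mul(Mul(2, L), Pow(4, -1)) = Mul(Mul(2, L), Rational(1, 4)) = Mul(Rational(1, 2), L))
Mul(Function('d')(3), Add(-7, Function('I')(Mul(Add(4, -1), Pow(Add(-3, 1), -1))))) = Mul(-4, Add(-7, Mul(Rational(1, 2), Mul(Add(4, -1), Pow(Add(-3, 1), -1))))) = Mul(-4, Add(-7, Mul(Rational(1, 2), Mul(3, Pow(-2, -1))))) = Mul(-4, Add(-7, Mul(Rational(1, 2), Mul(3, Rational(-1, 2))))) = Mul(-4, Add(-7, Mul(Rational(1, 2), Rational(-3, 2)))) = Mul(-4, Add(-7, Rational(-3, 4))) = Mul(-4, Rational(-31, 4)) = 31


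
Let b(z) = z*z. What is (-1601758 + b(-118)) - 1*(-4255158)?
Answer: 2667324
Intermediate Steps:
b(z) = z**2
(-1601758 + b(-118)) - 1*(-4255158) = (-1601758 + (-118)**2) - 1*(-4255158) = (-1601758 + 13924) + 4255158 = -1587834 + 4255158 = 2667324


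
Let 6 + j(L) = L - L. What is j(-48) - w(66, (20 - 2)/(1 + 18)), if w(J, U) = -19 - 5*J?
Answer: 343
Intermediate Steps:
j(L) = -6 (j(L) = -6 + (L - L) = -6 + 0 = -6)
j(-48) - w(66, (20 - 2)/(1 + 18)) = -6 - (-19 - 5*66) = -6 - (-19 - 330) = -6 - 1*(-349) = -6 + 349 = 343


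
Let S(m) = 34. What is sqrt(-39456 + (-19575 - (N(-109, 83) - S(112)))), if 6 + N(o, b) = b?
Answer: I*sqrt(59074) ≈ 243.05*I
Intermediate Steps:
N(o, b) = -6 + b
sqrt(-39456 + (-19575 - (N(-109, 83) - S(112)))) = sqrt(-39456 + (-19575 - ((-6 + 83) - 1*34))) = sqrt(-39456 + (-19575 - (77 - 34))) = sqrt(-39456 + (-19575 - 1*43)) = sqrt(-39456 + (-19575 - 43)) = sqrt(-39456 - 19618) = sqrt(-59074) = I*sqrt(59074)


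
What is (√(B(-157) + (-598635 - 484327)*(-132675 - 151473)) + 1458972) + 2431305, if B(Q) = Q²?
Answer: 3890277 + 5*√12308860441 ≈ 4.4450e+6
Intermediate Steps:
(√(B(-157) + (-598635 - 484327)*(-132675 - 151473)) + 1458972) + 2431305 = (√((-157)² + (-598635 - 484327)*(-132675 - 151473)) + 1458972) + 2431305 = (√(24649 - 1082962*(-284148)) + 1458972) + 2431305 = (√(24649 + 307721486376) + 1458972) + 2431305 = (√307721511025 + 1458972) + 2431305 = (5*√12308860441 + 1458972) + 2431305 = (1458972 + 5*√12308860441) + 2431305 = 3890277 + 5*√12308860441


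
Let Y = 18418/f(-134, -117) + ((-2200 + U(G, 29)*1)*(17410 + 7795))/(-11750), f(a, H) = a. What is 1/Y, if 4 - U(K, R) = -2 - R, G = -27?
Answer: 31490/141916221 ≈ 0.00022189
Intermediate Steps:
U(K, R) = 6 + R (U(K, R) = 4 - (-2 - R) = 4 + (2 + R) = 6 + R)
Y = 141916221/31490 (Y = 18418/(-134) + ((-2200 + (6 + 29)*1)*(17410 + 7795))/(-11750) = 18418*(-1/134) + ((-2200 + 35*1)*25205)*(-1/11750) = -9209/67 + ((-2200 + 35)*25205)*(-1/11750) = -9209/67 - 2165*25205*(-1/11750) = -9209/67 - 54568825*(-1/11750) = -9209/67 + 2182753/470 = 141916221/31490 ≈ 4506.7)
1/Y = 1/(141916221/31490) = 31490/141916221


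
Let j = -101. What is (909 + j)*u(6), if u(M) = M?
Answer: 4848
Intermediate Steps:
(909 + j)*u(6) = (909 - 101)*6 = 808*6 = 4848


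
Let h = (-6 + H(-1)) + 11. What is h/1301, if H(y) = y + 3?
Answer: 7/1301 ≈ 0.0053805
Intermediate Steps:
H(y) = 3 + y
h = 7 (h = (-6 + (3 - 1)) + 11 = (-6 + 2) + 11 = -4 + 11 = 7)
h/1301 = 7/1301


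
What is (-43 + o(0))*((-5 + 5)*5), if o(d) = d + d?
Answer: 0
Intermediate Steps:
o(d) = 2*d
(-43 + o(0))*((-5 + 5)*5) = (-43 + 2*0)*((-5 + 5)*5) = (-43 + 0)*(0*5) = -43*0 = 0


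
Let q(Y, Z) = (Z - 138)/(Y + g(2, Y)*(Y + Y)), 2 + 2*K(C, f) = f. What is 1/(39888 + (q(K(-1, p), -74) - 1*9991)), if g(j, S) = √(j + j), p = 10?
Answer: 5/149432 ≈ 3.3460e-5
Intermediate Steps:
g(j, S) = √2*√j (g(j, S) = √(2*j) = √2*√j)
K(C, f) = -1 + f/2
q(Y, Z) = (-138 + Z)/(5*Y) (q(Y, Z) = (Z - 138)/(Y + (√2*√2)*(Y + Y)) = (-138 + Z)/(Y + 2*(2*Y)) = (-138 + Z)/(Y + 4*Y) = (-138 + Z)/((5*Y)) = (-138 + Z)*(1/(5*Y)) = (-138 + Z)/(5*Y))
1/(39888 + (q(K(-1, p), -74) - 1*9991)) = 1/(39888 + ((-138 - 74)/(5*(-1 + (½)*10)) - 1*9991)) = 1/(39888 + ((⅕)*(-212)/(-1 + 5) - 9991)) = 1/(39888 + ((⅕)*(-212)/4 - 9991)) = 1/(39888 + ((⅕)*(¼)*(-212) - 9991)) = 1/(39888 + (-53/5 - 9991)) = 1/(39888 - 50008/5) = 1/(149432/5) = 5/149432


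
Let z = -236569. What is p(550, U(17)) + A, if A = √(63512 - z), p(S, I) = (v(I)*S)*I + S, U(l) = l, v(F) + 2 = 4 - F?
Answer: -139700 + √300081 ≈ -1.3915e+5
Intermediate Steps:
v(F) = 2 - F (v(F) = -2 + (4 - F) = 2 - F)
p(S, I) = S + I*S*(2 - I) (p(S, I) = ((2 - I)*S)*I + S = (S*(2 - I))*I + S = I*S*(2 - I) + S = S + I*S*(2 - I))
A = √300081 (A = √(63512 - 1*(-236569)) = √(63512 + 236569) = √300081 ≈ 547.80)
p(550, U(17)) + A = -1*550*(-1 + 17*(-2 + 17)) + √300081 = -1*550*(-1 + 17*15) + √300081 = -1*550*(-1 + 255) + √300081 = -1*550*254 + √300081 = -139700 + √300081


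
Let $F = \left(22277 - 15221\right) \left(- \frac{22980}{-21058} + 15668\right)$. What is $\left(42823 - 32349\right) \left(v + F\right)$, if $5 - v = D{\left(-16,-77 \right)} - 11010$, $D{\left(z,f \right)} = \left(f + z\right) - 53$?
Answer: $\frac{12193992313699034}{10529} \approx 1.1581 \cdot 10^{12}$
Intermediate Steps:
$D{\left(z,f \right)} = -53 + f + z$
$F = \frac{1164097906272}{10529}$ ($F = 7056 \left(\left(-22980\right) \left(- \frac{1}{21058}\right) + 15668\right) = 7056 \left(\frac{11490}{10529} + 15668\right) = 7056 \cdot \frac{164979862}{10529} = \frac{1164097906272}{10529} \approx 1.1056 \cdot 10^{8}$)
$v = 11161$ ($v = 5 - \left(\left(-53 - 77 - 16\right) - 11010\right) = 5 - \left(-146 - 11010\right) = 5 - -11156 = 5 + 11156 = 11161$)
$\left(42823 - 32349\right) \left(v + F\right) = \left(42823 - 32349\right) \left(11161 + \frac{1164097906272}{10529}\right) = 10474 \cdot \frac{1164215420441}{10529} = \frac{12193992313699034}{10529}$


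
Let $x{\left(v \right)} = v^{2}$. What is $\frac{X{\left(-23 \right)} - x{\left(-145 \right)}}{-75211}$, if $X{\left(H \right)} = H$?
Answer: $\frac{21048}{75211} \approx 0.27985$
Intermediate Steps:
$\frac{X{\left(-23 \right)} - x{\left(-145 \right)}}{-75211} = \frac{-23 - \left(-145\right)^{2}}{-75211} = \left(-23 - 21025\right) \left(- \frac{1}{75211}\right) = \left(-21048\right) \left(- \frac{1}{75211}\right) = \frac{21048}{75211}$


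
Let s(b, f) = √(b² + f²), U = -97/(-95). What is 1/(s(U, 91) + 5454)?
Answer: 24611175/134191975733 - 95*√74745434/268383951466 ≈ 0.00018034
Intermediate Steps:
U = 97/95 (U = -97*(-1/95) = 97/95 ≈ 1.0211)
1/(s(U, 91) + 5454) = 1/(√((97/95)² + 91²) + 5454) = 1/(√(9409/9025 + 8281) + 5454) = 1/(√(74745434/9025) + 5454) = 1/(√74745434/95 + 5454) = 1/(5454 + √74745434/95)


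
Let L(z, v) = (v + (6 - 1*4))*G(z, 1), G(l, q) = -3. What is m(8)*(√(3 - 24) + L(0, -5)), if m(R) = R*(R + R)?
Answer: 1152 + 128*I*√21 ≈ 1152.0 + 586.57*I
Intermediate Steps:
L(z, v) = -6 - 3*v (L(z, v) = (v + (6 - 1*4))*(-3) = (v + (6 - 4))*(-3) = (v + 2)*(-3) = (2 + v)*(-3) = -6 - 3*v)
m(R) = 2*R² (m(R) = R*(2*R) = 2*R²)
m(8)*(√(3 - 24) + L(0, -5)) = (2*8²)*(√(3 - 24) + (-6 - 3*(-5))) = (2*64)*(√(-21) + (-6 + 15)) = 128*(I*√21 + 9) = 128*(9 + I*√21) = 1152 + 128*I*√21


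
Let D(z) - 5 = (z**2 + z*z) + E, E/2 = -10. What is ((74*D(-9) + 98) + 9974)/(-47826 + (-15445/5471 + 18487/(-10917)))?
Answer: -625639350825/1428384404812 ≈ -0.43800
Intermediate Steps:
E = -20 (E = 2*(-10) = -20)
D(z) = -15 + 2*z**2 (D(z) = 5 + ((z**2 + z*z) - 20) = 5 + ((z**2 + z**2) - 20) = 5 + (2*z**2 - 20) = 5 + (-20 + 2*z**2) = -15 + 2*z**2)
((74*D(-9) + 98) + 9974)/(-47826 + (-15445/5471 + 18487/(-10917))) = ((74*(-15 + 2*(-9)**2) + 98) + 9974)/(-47826 + (-15445/5471 + 18487/(-10917))) = ((74*(-15 + 2*81) + 98) + 9974)/(-47826 + (-15445*1/5471 + 18487*(-1/10917))) = ((74*(-15 + 162) + 98) + 9974)/(-47826 + (-15445/5471 - 18487/10917)) = ((74*147 + 98) + 9974)/(-47826 - 269755442/59726907) = ((10878 + 98) + 9974)/(-2856768809624/59726907) = (10976 + 9974)*(-59726907/2856768809624) = 20950*(-59726907/2856768809624) = -625639350825/1428384404812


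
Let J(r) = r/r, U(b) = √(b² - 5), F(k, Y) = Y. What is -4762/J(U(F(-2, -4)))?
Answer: -4762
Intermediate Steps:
U(b) = √(-5 + b²)
J(r) = 1
-4762/J(U(F(-2, -4))) = -4762/1 = -4762*1 = -4762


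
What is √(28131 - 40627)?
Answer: 4*I*√781 ≈ 111.79*I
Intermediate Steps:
√(28131 - 40627) = √(-12496) = 4*I*√781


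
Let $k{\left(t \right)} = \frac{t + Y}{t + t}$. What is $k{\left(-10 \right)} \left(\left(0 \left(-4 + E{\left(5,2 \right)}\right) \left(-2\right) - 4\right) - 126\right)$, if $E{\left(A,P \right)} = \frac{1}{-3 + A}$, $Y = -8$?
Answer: $-117$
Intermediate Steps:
$k{\left(t \right)} = \frac{-8 + t}{2 t}$ ($k{\left(t \right)} = \frac{t - 8}{t + t} = \frac{-8 + t}{2 t}$)
$k{\left(-10 \right)} \left(\left(0 \left(-4 + E{\left(5,2 \right)}\right) \left(-2\right) - 4\right) - 126\right) = \frac{-8 - 10}{2 \left(-10\right)} \left(\left(0 \left(-4 + \frac{1}{-3 + 5}\right) \left(-2\right) - 4\right) - 126\right) = \frac{1}{2} \left(- \frac{1}{10}\right) \left(-18\right) \left(\left(0 \left(-4 + \frac{1}{2}\right) \left(-2\right) - 4\right) - 126\right) = \frac{9 \left(\left(0 \left(-4 + \frac{1}{2}\right) \left(-2\right) - 4\right) - 126\right)}{10} = \frac{9 \left(\left(0 \left(\left(- \frac{7}{2}\right) \left(-2\right)\right) - 4\right) - 126\right)}{10} = \frac{9 \left(\left(0 \cdot 7 - 4\right) - 126\right)}{10} = \frac{9 \left(\left(0 - 4\right) - 126\right)}{10} = \frac{9 \left(-4 - 126\right)}{10} = \frac{9}{10} \left(-130\right) = -117$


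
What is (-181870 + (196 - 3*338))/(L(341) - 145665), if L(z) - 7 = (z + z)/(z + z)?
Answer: 182688/145657 ≈ 1.2542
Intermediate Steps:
L(z) = 8 (L(z) = 7 + (z + z)/(z + z) = 7 + (2*z)/((2*z)) = 7 + (2*z)*(1/(2*z)) = 7 + 1 = 8)
(-181870 + (196 - 3*338))/(L(341) - 145665) = (-181870 + (196 - 3*338))/(8 - 145665) = (-181870 + (196 - 1014))/(-145657) = (-181870 - 818)*(-1/145657) = -182688*(-1/145657) = 182688/145657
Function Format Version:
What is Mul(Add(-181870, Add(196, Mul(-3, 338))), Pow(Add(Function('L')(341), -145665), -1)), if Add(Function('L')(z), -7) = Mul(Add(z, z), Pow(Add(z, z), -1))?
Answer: Rational(182688, 145657) ≈ 1.2542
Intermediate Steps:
Function('L')(z) = 8 (Function('L')(z) = Add(7, Mul(Add(z, z), Pow(Add(z, z), -1))) = Add(7, Mul(Mul(2, z), Pow(Mul(2, z), -1))) = Add(7, Mul(Mul(2, z), Mul(Rational(1, 2), Pow(z, -1)))) = Add(7, 1) = 8)
Mul(Add(-181870, Add(196, Mul(-3, 338))), Pow(Add(Function('L')(341), -145665), -1)) = Mul(Add(-181870, Add(196, Mul(-3, 338))), Pow(Add(8, -145665), -1)) = Mul(Add(-181870, Add(196, -1014)), Pow(-145657, -1)) = Mul(Add(-181870, -818), Rational(-1, 145657)) = Mul(-182688, Rational(-1, 145657)) = Rational(182688, 145657)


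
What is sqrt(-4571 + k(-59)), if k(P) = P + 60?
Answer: I*sqrt(4570) ≈ 67.602*I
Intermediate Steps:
k(P) = 60 + P
sqrt(-4571 + k(-59)) = sqrt(-4571 + (60 - 59)) = sqrt(-4571 + 1) = sqrt(-4570) = I*sqrt(4570)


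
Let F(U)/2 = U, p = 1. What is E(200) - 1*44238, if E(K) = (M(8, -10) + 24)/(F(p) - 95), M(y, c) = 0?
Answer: -1371386/31 ≈ -44238.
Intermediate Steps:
F(U) = 2*U
E(K) = -8/31 (E(K) = (0 + 24)/(2*1 - 95) = 24/(2 - 95) = 24/(-93) = 24*(-1/93) = -8/31)
E(200) - 1*44238 = -8/31 - 1*44238 = -8/31 - 44238 = -1371386/31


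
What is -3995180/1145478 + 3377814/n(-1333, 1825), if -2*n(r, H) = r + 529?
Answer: 322300463561/38373513 ≈ 8399.0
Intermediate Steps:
n(r, H) = -529/2 - r/2 (n(r, H) = -(r + 529)/2 = -(529 + r)/2 = -529/2 - r/2)
-3995180/1145478 + 3377814/n(-1333, 1825) = -3995180/1145478 + 3377814/(-529/2 - ½*(-1333)) = -3995180*1/1145478 + 3377814/(-529/2 + 1333/2) = -1997590/572739 + 3377814/402 = -1997590/572739 + 3377814*(1/402) = -1997590/572739 + 562969/67 = 322300463561/38373513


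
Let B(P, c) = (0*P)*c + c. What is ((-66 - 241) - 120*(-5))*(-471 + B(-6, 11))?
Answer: -134780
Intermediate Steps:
B(P, c) = c (B(P, c) = 0*c + c = 0 + c = c)
((-66 - 241) - 120*(-5))*(-471 + B(-6, 11)) = ((-66 - 241) - 120*(-5))*(-471 + 11) = (-307 + 600)*(-460) = 293*(-460) = -134780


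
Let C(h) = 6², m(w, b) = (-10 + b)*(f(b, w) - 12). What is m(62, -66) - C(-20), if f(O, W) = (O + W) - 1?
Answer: 1256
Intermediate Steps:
f(O, W) = -1 + O + W
m(w, b) = (-10 + b)*(-13 + b + w) (m(w, b) = (-10 + b)*((-1 + b + w) - 12) = (-10 + b)*(-13 + b + w))
C(h) = 36
m(62, -66) - C(-20) = (130 - 22*(-66) - 10*62 - 66*(-1 - 66 + 62)) - 1*36 = (130 + 1452 - 620 - 66*(-5)) - 36 = (130 + 1452 - 620 + 330) - 36 = 1292 - 36 = 1256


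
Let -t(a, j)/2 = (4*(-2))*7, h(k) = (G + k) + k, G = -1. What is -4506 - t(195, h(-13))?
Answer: -4618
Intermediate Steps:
h(k) = -1 + 2*k (h(k) = (-1 + k) + k = -1 + 2*k)
t(a, j) = 112 (t(a, j) = -2*4*(-2)*7 = -(-16)*7 = -2*(-56) = 112)
-4506 - t(195, h(-13)) = -4506 - 1*112 = -4506 - 112 = -4618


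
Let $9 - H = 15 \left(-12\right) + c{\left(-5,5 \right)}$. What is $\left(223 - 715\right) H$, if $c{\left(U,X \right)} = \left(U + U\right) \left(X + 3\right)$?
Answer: $-132348$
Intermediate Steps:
$c{\left(U,X \right)} = 2 U \left(3 + X\right)$
$H = 269$ ($H = 9 - \left(15 \left(-12\right) + 2 \left(-5\right) \left(3 + 5\right)\right) = 9 - \left(-180 + 2 \left(-5\right) 8\right) = 9 - \left(-180 - 80\right) = 9 - -260 = 9 + 260 = 269$)
$\left(223 - 715\right) H = \left(223 - 715\right) 269 = \left(-492\right) 269 = -132348$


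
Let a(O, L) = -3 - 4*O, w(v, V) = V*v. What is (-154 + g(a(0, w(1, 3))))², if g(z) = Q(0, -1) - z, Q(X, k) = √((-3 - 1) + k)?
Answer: (151 - I*√5)² ≈ 22796.0 - 675.29*I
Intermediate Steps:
Q(X, k) = √(-4 + k)
g(z) = -z + I*√5 (g(z) = √(-4 - 1) - z = √(-5) - z = I*√5 - z = -z + I*√5)
(-154 + g(a(0, w(1, 3))))² = (-154 + (-(-3 - 4*0) + I*√5))² = (-154 + (-(-3 + 0) + I*√5))² = (-154 + (-1*(-3) + I*√5))² = (-154 + (3 + I*√5))² = (-151 + I*√5)²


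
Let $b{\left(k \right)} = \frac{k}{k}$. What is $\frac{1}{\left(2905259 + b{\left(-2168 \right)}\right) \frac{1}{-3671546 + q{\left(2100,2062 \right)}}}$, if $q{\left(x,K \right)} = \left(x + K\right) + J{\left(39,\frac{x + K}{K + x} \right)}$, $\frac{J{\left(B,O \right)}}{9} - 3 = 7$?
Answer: $- \frac{1833647}{1452630} \approx -1.2623$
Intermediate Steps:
$J{\left(B,O \right)} = 90$ ($J{\left(B,O \right)} = 27 + 9 \cdot 7 = 27 + 63 = 90$)
$q{\left(x,K \right)} = 90 + K + x$ ($q{\left(x,K \right)} = \left(x + K\right) + 90 = \left(K + x\right) + 90 = 90 + K + x$)
$b{\left(k \right)} = 1$
$\frac{1}{\left(2905259 + b{\left(-2168 \right)}\right) \frac{1}{-3671546 + q{\left(2100,2062 \right)}}} = \frac{1}{\left(2905259 + 1\right) \frac{1}{-3671546 + \left(90 + 2062 + 2100\right)}} = \frac{1}{2905260 \frac{1}{-3671546 + 4252}} = \frac{1}{2905260 \frac{1}{-3667294}} = \frac{1}{2905260 \left(- \frac{1}{3667294}\right)} = \frac{1}{- \frac{1452630}{1833647}} = - \frac{1833647}{1452630}$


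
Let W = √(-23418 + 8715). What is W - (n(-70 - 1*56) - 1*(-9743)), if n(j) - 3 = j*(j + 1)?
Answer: -25496 + 13*I*√87 ≈ -25496.0 + 121.26*I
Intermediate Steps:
n(j) = 3 + j*(1 + j) (n(j) = 3 + j*(j + 1) = 3 + j*(1 + j))
W = 13*I*√87 (W = √(-14703) = 13*I*√87 ≈ 121.26*I)
W - (n(-70 - 1*56) - 1*(-9743)) = 13*I*√87 - ((3 + (-70 - 1*56) + (-70 - 1*56)²) - 1*(-9743)) = 13*I*√87 - ((3 + (-70 - 56) + (-70 - 56)²) + 9743) = 13*I*√87 - ((3 - 126 + (-126)²) + 9743) = 13*I*√87 - ((3 - 126 + 15876) + 9743) = 13*I*√87 - (15753 + 9743) = 13*I*√87 - 1*25496 = 13*I*√87 - 25496 = -25496 + 13*I*√87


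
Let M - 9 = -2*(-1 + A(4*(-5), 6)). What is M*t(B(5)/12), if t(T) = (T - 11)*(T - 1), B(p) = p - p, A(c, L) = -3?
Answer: 187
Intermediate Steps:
B(p) = 0
t(T) = (-1 + T)*(-11 + T) (t(T) = (-11 + T)*(-1 + T) = (-1 + T)*(-11 + T))
M = 17 (M = 9 - 2*(-1 - 3) = 9 - 2*(-4) = 9 + 8 = 17)
M*t(B(5)/12) = 17*(11 + (0/12)**2 - 0/12) = 17*(11 + (0*(1/12))**2 - 0/12) = 17*(11 + 0**2 - 12*0) = 17*(11 + 0 + 0) = 17*11 = 187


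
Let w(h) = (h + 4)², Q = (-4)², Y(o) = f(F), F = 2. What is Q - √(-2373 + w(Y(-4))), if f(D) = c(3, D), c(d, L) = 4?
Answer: 16 - I*√2309 ≈ 16.0 - 48.052*I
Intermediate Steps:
f(D) = 4
Y(o) = 4
Q = 16
w(h) = (4 + h)²
Q - √(-2373 + w(Y(-4))) = 16 - √(-2373 + (4 + 4)²) = 16 - √(-2373 + 8²) = 16 - √(-2373 + 64) = 16 - √(-2309) = 16 - I*√2309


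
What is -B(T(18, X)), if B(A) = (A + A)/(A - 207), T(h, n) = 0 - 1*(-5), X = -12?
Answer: 5/101 ≈ 0.049505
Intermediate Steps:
T(h, n) = 5 (T(h, n) = 0 + 5 = 5)
B(A) = 2*A/(-207 + A) (B(A) = (2*A)/(-207 + A) = 2*A/(-207 + A))
-B(T(18, X)) = -2*5/(-207 + 5) = -2*5/(-202) = -2*5*(-1)/202 = -1*(-5/101) = 5/101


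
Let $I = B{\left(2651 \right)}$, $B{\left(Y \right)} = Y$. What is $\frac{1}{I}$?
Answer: $\frac{1}{2651} \approx 0.00037722$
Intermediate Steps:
$I = 2651$
$\frac{1}{I} = \frac{1}{2651}$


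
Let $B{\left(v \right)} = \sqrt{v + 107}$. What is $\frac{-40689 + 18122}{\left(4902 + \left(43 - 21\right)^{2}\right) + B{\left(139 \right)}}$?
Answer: $- \frac{60772931}{14504375} + \frac{22567 \sqrt{246}}{29008750} \approx -4.1778$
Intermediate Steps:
$B{\left(v \right)} = \sqrt{107 + v}$
$\frac{-40689 + 18122}{\left(4902 + \left(43 - 21\right)^{2}\right) + B{\left(139 \right)}} = \frac{-40689 + 18122}{\left(4902 + \left(43 - 21\right)^{2}\right) + \sqrt{107 + 139}} = - \frac{22567}{\left(4902 + 22^{2}\right) + \sqrt{246}} = - \frac{22567}{\left(4902 + 484\right) + \sqrt{246}} = - \frac{22567}{5386 + \sqrt{246}}$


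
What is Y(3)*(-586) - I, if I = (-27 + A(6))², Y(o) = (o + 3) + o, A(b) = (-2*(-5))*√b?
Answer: -6603 + 540*√6 ≈ -5280.3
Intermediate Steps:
A(b) = 10*√b
Y(o) = 3 + 2*o (Y(o) = (3 + o) + o = 3 + 2*o)
I = (-27 + 10*√6)² ≈ 6.2755
Y(3)*(-586) - I = (3 + 2*3)*(-586) - (1329 - 540*√6) = (3 + 6)*(-586) + (-1329 + 540*√6) = 9*(-586) + (-1329 + 540*√6) = -5274 + (-1329 + 540*√6) = -6603 + 540*√6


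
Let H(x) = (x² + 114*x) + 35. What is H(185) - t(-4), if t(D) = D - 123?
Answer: 55477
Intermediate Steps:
t(D) = -123 + D
H(x) = 35 + x² + 114*x
H(185) - t(-4) = (35 + 185² + 114*185) - (-123 - 4) = (35 + 34225 + 21090) - 1*(-127) = 55350 + 127 = 55477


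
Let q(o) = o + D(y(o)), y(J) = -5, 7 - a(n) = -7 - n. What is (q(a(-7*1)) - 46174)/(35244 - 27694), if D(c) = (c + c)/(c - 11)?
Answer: -369331/60400 ≈ -6.1148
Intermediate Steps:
a(n) = 14 + n (a(n) = 7 - (-7 - n) = 7 + (7 + n) = 14 + n)
D(c) = 2*c/(-11 + c) (D(c) = (2*c)/(-11 + c) = 2*c/(-11 + c))
q(o) = 5/8 + o (q(o) = o + 2*(-5)/(-11 - 5) = o + 2*(-5)/(-16) = o + 2*(-5)*(-1/16) = o + 5/8 = 5/8 + o)
(q(a(-7*1)) - 46174)/(35244 - 27694) = ((5/8 + (14 - 7*1)) - 46174)/(35244 - 27694) = ((5/8 + (14 - 7)) - 46174)/7550 = ((5/8 + 7) - 46174)*(1/7550) = (61/8 - 46174)*(1/7550) = -369331/8*1/7550 = -369331/60400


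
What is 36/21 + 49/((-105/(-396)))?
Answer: 6528/35 ≈ 186.51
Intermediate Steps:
36/21 + 49/((-105/(-396))) = 36*(1/21) + 49/((-105*(-1/396))) = 12/7 + 49/(35/132) = 12/7 + 49*(132/35) = 12/7 + 924/5 = 6528/35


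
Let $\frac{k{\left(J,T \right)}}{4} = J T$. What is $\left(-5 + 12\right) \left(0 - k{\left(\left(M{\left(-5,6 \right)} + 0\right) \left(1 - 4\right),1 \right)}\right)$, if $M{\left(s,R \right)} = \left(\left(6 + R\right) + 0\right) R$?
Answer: $6048$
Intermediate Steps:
$M{\left(s,R \right)} = R \left(6 + R\right)$ ($M{\left(s,R \right)} = \left(6 + R\right) R = R \left(6 + R\right)$)
$k{\left(J,T \right)} = 4 J T$
$\left(-5 + 12\right) \left(0 - k{\left(\left(M{\left(-5,6 \right)} + 0\right) \left(1 - 4\right),1 \right)}\right) = \left(-5 + 12\right) \left(0 - 4 \left(6 \left(6 + 6\right) + 0\right) \left(1 - 4\right) 1\right) = 7 \left(0 - 4 \left(6 \cdot 12 + 0\right) \left(-3\right) 1\right) = 7 \left(0 - 4 \left(72 + 0\right) \left(-3\right) 1\right) = 7 \left(0 - 4 \cdot 72 \left(-3\right) 1\right) = 7 \left(0 - 4 \left(-216\right) 1\right) = 7 \left(0 - -864\right) = 7 \left(0 + 864\right) = 7 \cdot 864 = 6048$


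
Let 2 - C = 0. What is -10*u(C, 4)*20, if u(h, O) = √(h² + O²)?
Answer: -400*√5 ≈ -894.43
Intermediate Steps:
C = 2 (C = 2 - 1*0 = 2 + 0 = 2)
u(h, O) = √(O² + h²)
-10*u(C, 4)*20 = -10*√(4² + 2²)*20 = -10*√(16 + 4)*20 = -20*√5*20 = -400*√5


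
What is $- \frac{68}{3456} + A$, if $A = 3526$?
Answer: $\frac{3046447}{864} \approx 3526.0$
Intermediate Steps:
$- \frac{68}{3456} + A = - \frac{68}{3456} + 3526 = \left(-68\right) \frac{1}{3456} + 3526 = - \frac{17}{864} + 3526 = \frac{3046447}{864}$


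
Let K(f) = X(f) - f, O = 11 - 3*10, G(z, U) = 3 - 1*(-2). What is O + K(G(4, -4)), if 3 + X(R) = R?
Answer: -22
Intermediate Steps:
X(R) = -3 + R
G(z, U) = 5 (G(z, U) = 3 + 2 = 5)
O = -19 (O = 11 - 30 = -19)
K(f) = -3 (K(f) = (-3 + f) - f = -3)
O + K(G(4, -4)) = -19 - 3 = -22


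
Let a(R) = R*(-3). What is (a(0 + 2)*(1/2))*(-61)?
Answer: 183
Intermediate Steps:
a(R) = -3*R
(a(0 + 2)*(1/2))*(-61) = ((-3*(0 + 2))*(1/2))*(-61) = ((-3*2)*(1*(½)))*(-61) = -6*½*(-61) = -3*(-61) = 183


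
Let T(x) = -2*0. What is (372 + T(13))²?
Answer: 138384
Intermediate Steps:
T(x) = 0
(372 + T(13))² = (372 + 0)² = 372² = 138384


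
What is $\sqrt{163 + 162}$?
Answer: $5 \sqrt{13} \approx 18.028$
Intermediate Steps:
$\sqrt{163 + 162} = \sqrt{325} = 5 \sqrt{13}$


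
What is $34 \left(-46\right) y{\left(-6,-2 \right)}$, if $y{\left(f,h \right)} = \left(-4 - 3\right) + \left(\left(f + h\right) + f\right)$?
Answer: $32844$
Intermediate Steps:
$y{\left(f,h \right)} = -7 + h + 2 f$ ($y{\left(f,h \right)} = -7 + \left(h + 2 f\right) = -7 + h + 2 f$)
$34 \left(-46\right) y{\left(-6,-2 \right)} = 34 \left(-46\right) \left(-7 - 2 + 2 \left(-6\right)\right) = - 1564 \left(-7 - 2 - 12\right) = \left(-1564\right) \left(-21\right) = 32844$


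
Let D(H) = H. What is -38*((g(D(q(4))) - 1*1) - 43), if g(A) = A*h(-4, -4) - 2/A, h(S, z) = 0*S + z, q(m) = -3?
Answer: 3572/3 ≈ 1190.7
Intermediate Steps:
h(S, z) = z (h(S, z) = 0 + z = z)
g(A) = -4*A - 2/A (g(A) = A*(-4) - 2/A = -4*A - 2/A)
-38*((g(D(q(4))) - 1*1) - 43) = -38*(((-4*(-3) - 2/(-3)) - 1*1) - 43) = -38*(((12 - 2*(-1/3)) - 1) - 43) = -38*(((12 + 2/3) - 1) - 43) = -38*((38/3 - 1) - 43) = -38*(35/3 - 43) = -38*(-94/3) = 3572/3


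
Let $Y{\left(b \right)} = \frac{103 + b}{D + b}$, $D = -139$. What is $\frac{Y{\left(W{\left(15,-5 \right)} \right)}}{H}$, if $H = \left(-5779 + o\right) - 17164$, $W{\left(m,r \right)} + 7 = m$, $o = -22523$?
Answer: $\frac{111}{5956046} \approx 1.8637 \cdot 10^{-5}$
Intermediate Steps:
$W{\left(m,r \right)} = -7 + m$
$Y{\left(b \right)} = \frac{103 + b}{-139 + b}$
$H = -45466$ ($H = \left(-5779 - 22523\right) - 17164 = -28302 - 17164 = -45466$)
$\frac{Y{\left(W{\left(15,-5 \right)} \right)}}{H} = \frac{\frac{1}{-139 + \left(-7 + 15\right)} \left(103 + \left(-7 + 15\right)\right)}{-45466} = \frac{103 + 8}{-139 + 8} \left(- \frac{1}{45466}\right) = \frac{1}{-131} \cdot 111 \left(- \frac{1}{45466}\right) = \left(- \frac{1}{131}\right) 111 \left(- \frac{1}{45466}\right) = \left(- \frac{111}{131}\right) \left(- \frac{1}{45466}\right) = \frac{111}{5956046}$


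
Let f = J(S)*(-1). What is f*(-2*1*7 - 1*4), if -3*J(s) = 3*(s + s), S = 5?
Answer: -180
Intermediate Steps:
J(s) = -2*s (J(s) = -(s + s) = -2*s)
f = 10 (f = -2*5*(-1) = -10*(-1) = 10)
f*(-2*1*7 - 1*4) = 10*(-2*1*7 - 1*4) = 10*(-2*7 - 4) = 10*(-1*14 - 4) = 10*(-14 - 4) = 10*(-18) = -180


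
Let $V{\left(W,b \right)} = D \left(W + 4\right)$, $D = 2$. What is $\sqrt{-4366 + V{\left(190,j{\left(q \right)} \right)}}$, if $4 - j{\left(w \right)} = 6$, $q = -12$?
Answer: $3 i \sqrt{442} \approx 63.071 i$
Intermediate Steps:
$j{\left(w \right)} = -2$ ($j{\left(w \right)} = 4 - 6 = -2$)
$V{\left(W,b \right)} = 8 + 2 W$ ($V{\left(W,b \right)} = 2 \left(W + 4\right) = 2 \left(4 + W\right) = 8 + 2 W$)
$\sqrt{-4366 + V{\left(190,j{\left(q \right)} \right)}} = \sqrt{-4366 + \left(8 + 2 \cdot 190\right)} = \sqrt{-4366 + \left(8 + 380\right)} = \sqrt{-4366 + 388} = \sqrt{-3978} = 3 i \sqrt{442}$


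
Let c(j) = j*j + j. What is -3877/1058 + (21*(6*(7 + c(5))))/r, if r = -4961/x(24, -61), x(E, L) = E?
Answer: -137611301/5248738 ≈ -26.218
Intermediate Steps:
c(j) = j + j² (c(j) = j² + j = j + j²)
r = -4961/24 ≈ -206.71
-3877/1058 + (21*(6*(7 + c(5))))/r = -3877/1058 + (21*(6*(7 + 5*(1 + 5))))/(-4961/24) = -3877*1/1058 + (21*(6*(7 + 5*6)))*(-24/4961) = -3877/1058 + (21*(6*(7 + 30)))*(-24/4961) = -3877/1058 + (21*(6*37))*(-24/4961) = -3877/1058 + (21*222)*(-24/4961) = -3877/1058 + 4662*(-24/4961) = -3877/1058 - 111888/4961 = -137611301/5248738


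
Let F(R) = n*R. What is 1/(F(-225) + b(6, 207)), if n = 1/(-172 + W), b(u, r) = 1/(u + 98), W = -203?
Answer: 520/317 ≈ 1.6404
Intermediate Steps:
b(u, r) = 1/(98 + u)
n = -1/375 (n = 1/(-172 - 203) = 1/(-375) = -1/375 ≈ -0.0026667)
F(R) = -R/375
1/(F(-225) + b(6, 207)) = 1/(-1/375*(-225) + 1/(98 + 6)) = 1/(⅗ + 1/104) = 1/(317/520) = 520/317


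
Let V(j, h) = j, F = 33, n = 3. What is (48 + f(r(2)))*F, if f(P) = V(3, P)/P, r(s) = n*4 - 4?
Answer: 12771/8 ≈ 1596.4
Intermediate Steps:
r(s) = 8 (r(s) = 3*4 - 4 = 12 - 4 = 8)
f(P) = 3/P
(48 + f(r(2)))*F = (48 + 3/8)*33 = (387/8)*33 = 12771/8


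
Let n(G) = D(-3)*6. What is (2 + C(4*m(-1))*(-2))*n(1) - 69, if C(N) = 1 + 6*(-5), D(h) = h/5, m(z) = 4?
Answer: -285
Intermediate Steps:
D(h) = h/5 (D(h) = h*(⅕) = h/5)
C(N) = -29 (C(N) = 1 - 30 = -29)
n(G) = -18/5 (n(G) = ((⅕)*(-3))*6 = -⅗*6 = -18/5)
(2 + C(4*m(-1))*(-2))*n(1) - 69 = (2 - 29*(-2))*(-18/5) - 69 = (2 + 58)*(-18/5) - 69 = 60*(-18/5) - 69 = -216 - 69 = -285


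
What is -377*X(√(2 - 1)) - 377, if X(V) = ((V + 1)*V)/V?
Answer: -1131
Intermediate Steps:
X(V) = 1 + V (X(V) = ((1 + V)*V)/V = (V*(1 + V))/V = 1 + V)
-377*X(√(2 - 1)) - 377 = -377*(1 + √(2 - 1)) - 377 = -377*(1 + √1) - 377 = -377*(1 + 1) - 377 = -377*2 - 377 = -754 - 377 = -1131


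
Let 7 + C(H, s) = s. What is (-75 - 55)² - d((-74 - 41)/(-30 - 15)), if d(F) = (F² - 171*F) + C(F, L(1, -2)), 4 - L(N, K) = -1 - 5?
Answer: 1403525/81 ≈ 17327.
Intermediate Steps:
L(N, K) = 10 (L(N, K) = 4 - (-1 - 5) = 4 - 1*(-6) = 4 + 6 = 10)
C(H, s) = -7 + s
d(F) = 3 + F² - 171*F (d(F) = (F² - 171*F) + (-7 + 10) = (F² - 171*F) + 3 = 3 + F² - 171*F)
(-75 - 55)² - d((-74 - 41)/(-30 - 15)) = (-75 - 55)² - (3 + ((-74 - 41)/(-30 - 15))² - 171*(-74 - 41)/(-30 - 15)) = (-130)² - (3 + (-115/(-45))² - (-19665)/(-45)) = 16900 - (3 + (-115*(-1/45))² - (-19665)*(-1)/45) = 16900 - (3 + (23/9)² - 171*23/9) = 16900 - (3 + 529/81 - 437) = 16900 - 1*(-34625/81) = 16900 + 34625/81 = 1403525/81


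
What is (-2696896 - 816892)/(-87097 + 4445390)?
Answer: -3513788/4358293 ≈ -0.80623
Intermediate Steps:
(-2696896 - 816892)/(-87097 + 4445390) = -3513788/4358293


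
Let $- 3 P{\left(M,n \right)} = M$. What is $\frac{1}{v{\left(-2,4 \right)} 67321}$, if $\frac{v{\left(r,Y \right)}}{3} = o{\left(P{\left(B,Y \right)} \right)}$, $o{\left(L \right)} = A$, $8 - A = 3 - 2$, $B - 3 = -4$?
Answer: $\frac{1}{1413741} \approx 7.0734 \cdot 10^{-7}$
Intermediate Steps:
$B = -1$ ($B = 3 - 4 = -1$)
$P{\left(M,n \right)} = - \frac{M}{3}$
$A = 7$ ($A = 8 - \left(3 - 2\right) = 8 - 1 = 7$)
$o{\left(L \right)} = 7$
$v{\left(r,Y \right)} = 21$ ($v{\left(r,Y \right)} = 3 \cdot 7 = 21$)
$\frac{1}{v{\left(-2,4 \right)} 67321} = \frac{1}{21 \cdot 67321} = \frac{1}{1413741}$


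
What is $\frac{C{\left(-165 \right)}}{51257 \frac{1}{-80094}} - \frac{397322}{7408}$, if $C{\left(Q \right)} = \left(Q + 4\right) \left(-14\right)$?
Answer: $- \frac{678872835581}{189855928} \approx -3575.7$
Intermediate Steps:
$C{\left(Q \right)} = -56 - 14 Q$ ($C{\left(Q \right)} = \left(4 + Q\right) \left(-14\right) = -56 - 14 Q$)
$\frac{C{\left(-165 \right)}}{51257 \frac{1}{-80094}} - \frac{397322}{7408} = \frac{-56 - -2310}{51257 \frac{1}{-80094}} - \frac{397322}{7408} = \frac{-56 + 2310}{51257 \left(- \frac{1}{80094}\right)} - \frac{198661}{3704} = \frac{2254}{- \frac{51257}{80094}} - \frac{198661}{3704} = 2254 \left(- \frac{80094}{51257}\right) - \frac{198661}{3704} = - \frac{180531876}{51257} - \frac{198661}{3704} = - \frac{678872835581}{189855928}$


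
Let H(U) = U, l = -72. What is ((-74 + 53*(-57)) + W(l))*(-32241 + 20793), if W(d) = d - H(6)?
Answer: 36324504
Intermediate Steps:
W(d) = -6 + d (W(d) = d - 1*6 = d - 6 = -6 + d)
((-74 + 53*(-57)) + W(l))*(-32241 + 20793) = ((-74 + 53*(-57)) + (-6 - 72))*(-32241 + 20793) = ((-74 - 3021) - 78)*(-11448) = (-3095 - 78)*(-11448) = -3173*(-11448) = 36324504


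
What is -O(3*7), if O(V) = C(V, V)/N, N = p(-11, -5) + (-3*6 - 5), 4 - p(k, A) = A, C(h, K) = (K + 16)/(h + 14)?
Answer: 37/490 ≈ 0.075510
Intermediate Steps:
C(h, K) = (16 + K)/(14 + h)
p(k, A) = 4 - A
N = -14 (N = (4 - 1*(-5)) + (-3*6 - 5) = (4 + 5) + (-18 - 5) = 9 - 23 = -14)
O(V) = -(16 + V)/(14*(14 + V)) (O(V) = ((16 + V)/(14 + V))/(-14) = ((16 + V)/(14 + V))*(-1/14) = -(16 + V)/(14*(14 + V)))
-O(3*7) = -(-16 - 3*7)/(14*(14 + 3*7)) = -(-16 - 1*21)/(14*(14 + 21)) = -(-16 - 21)/(14*35) = -(-37)/(14*35) = -1*(-37/490) = 37/490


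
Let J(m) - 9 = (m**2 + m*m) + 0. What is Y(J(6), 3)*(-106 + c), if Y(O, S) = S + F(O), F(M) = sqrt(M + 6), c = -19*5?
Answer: -603 - 201*sqrt(87) ≈ -2477.8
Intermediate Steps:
c = -95
F(M) = sqrt(6 + M)
J(m) = 9 + 2*m**2 (J(m) = 9 + ((m**2 + m*m) + 0) = 9 + ((m**2 + m**2) + 0) = 9 + (2*m**2 + 0) = 9 + 2*m**2)
Y(O, S) = S + sqrt(6 + O)
Y(J(6), 3)*(-106 + c) = (3 + sqrt(6 + (9 + 2*6**2)))*(-106 - 95) = (3 + sqrt(6 + (9 + 2*36)))*(-201) = (3 + sqrt(6 + (9 + 72)))*(-201) = (3 + sqrt(6 + 81))*(-201) = (3 + sqrt(87))*(-201) = -603 - 201*sqrt(87)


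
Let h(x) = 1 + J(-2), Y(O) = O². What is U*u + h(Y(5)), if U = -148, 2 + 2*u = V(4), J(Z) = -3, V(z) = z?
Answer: -150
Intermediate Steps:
u = 1 (u = -1 + (½)*4 = -1 + 2 = 1)
h(x) = -2 (h(x) = 1 - 3 = -2)
U*u + h(Y(5)) = -148*1 - 2 = -148 - 2 = -150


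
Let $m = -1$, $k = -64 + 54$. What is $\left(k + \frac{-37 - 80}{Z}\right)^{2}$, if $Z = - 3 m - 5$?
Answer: $\frac{9409}{4} \approx 2352.3$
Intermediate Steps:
$k = -10$
$Z = -2$ ($Z = \left(-3\right) \left(-1\right) - 5 = 3 - 5 = -2$)
$\left(k + \frac{-37 - 80}{Z}\right)^{2} = \left(-10 + \frac{-37 - 80}{-2}\right)^{2} = \left(-10 + \left(-37 - 80\right) \left(- \frac{1}{2}\right)\right)^{2} = \left(-10 - - \frac{117}{2}\right)^{2} = \left(-10 + \frac{117}{2}\right)^{2} = \left(\frac{97}{2}\right)^{2} = \frac{9409}{4}$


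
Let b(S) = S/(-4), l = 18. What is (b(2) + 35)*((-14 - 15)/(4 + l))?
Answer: -2001/44 ≈ -45.477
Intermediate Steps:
b(S) = -S/4 (b(S) = S*(-1/4) = -S/4)
(b(2) + 35)*((-14 - 15)/(4 + l)) = (-1/4*2 + 35)*((-14 - 15)/(4 + 18)) = (-1/2 + 35)*(-29/22) = 69*(-29*1/22)/2 = (69/2)*(-29/22) = -2001/44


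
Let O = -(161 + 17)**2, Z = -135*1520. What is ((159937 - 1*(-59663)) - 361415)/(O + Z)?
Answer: 141815/236884 ≈ 0.59867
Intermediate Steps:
Z = -205200
O = -31684 (O = -1*178**2 = -1*31684 = -31684)
((159937 - 1*(-59663)) - 361415)/(O + Z) = ((159937 - 1*(-59663)) - 361415)/(-31684 - 205200) = ((159937 + 59663) - 361415)/(-236884) = (219600 - 361415)*(-1/236884) = -141815*(-1/236884) = 141815/236884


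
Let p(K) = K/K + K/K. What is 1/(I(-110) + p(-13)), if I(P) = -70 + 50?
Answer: -1/18 ≈ -0.055556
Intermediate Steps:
I(P) = -20
p(K) = 2 (p(K) = 1 + 1 = 2)
1/(I(-110) + p(-13)) = 1/(-20 + 2) = 1/(-18) = -1/18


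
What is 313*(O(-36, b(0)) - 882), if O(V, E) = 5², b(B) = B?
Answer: -268241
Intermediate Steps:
O(V, E) = 25
313*(O(-36, b(0)) - 882) = 313*(25 - 882) = 313*(-857) = -268241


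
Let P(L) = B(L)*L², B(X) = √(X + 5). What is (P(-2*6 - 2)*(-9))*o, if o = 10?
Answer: -52920*I ≈ -52920.0*I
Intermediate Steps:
B(X) = √(5 + X)
P(L) = L²*√(5 + L) (P(L) = √(5 + L)*L² = L²*√(5 + L))
(P(-2*6 - 2)*(-9))*o = (((-2*6 - 2)²*√(5 + (-2*6 - 2)))*(-9))*10 = (((-12 - 2)²*√(5 + (-12 - 2)))*(-9))*10 = (((-14)²*√(5 - 14))*(-9))*10 = ((196*√(-9))*(-9))*10 = ((196*(3*I))*(-9))*10 = ((588*I)*(-9))*10 = -5292*I*10 = -52920*I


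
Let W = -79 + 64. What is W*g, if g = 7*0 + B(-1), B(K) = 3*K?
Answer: 45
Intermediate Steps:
g = -3 (g = 7*0 + 3*(-1) = 0 - 3 = -3)
W = -15
W*g = -15*(-3) = 45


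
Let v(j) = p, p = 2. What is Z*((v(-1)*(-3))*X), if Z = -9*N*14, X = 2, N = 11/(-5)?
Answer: -16632/5 ≈ -3326.4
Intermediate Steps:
v(j) = 2
N = -11/5 (N = 11*(-⅕) = -11/5 ≈ -2.2000)
Z = 1386/5 (Z = -9*(-11/5)*14 = (99/5)*14 = 1386/5 ≈ 277.20)
Z*((v(-1)*(-3))*X) = 1386*((2*(-3))*2)/5 = 1386*(-6*2)/5 = (1386/5)*(-12) = -16632/5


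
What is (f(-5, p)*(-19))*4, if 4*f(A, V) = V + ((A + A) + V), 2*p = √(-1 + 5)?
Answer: 152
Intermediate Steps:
p = 1 (p = √(-1 + 5)/2 = √4/2 = (½)*2 = 1)
f(A, V) = A/2 + V/2 (f(A, V) = (V + ((A + A) + V))/4 = (V + (2*A + V))/4 = (V + (V + 2*A))/4 = (2*A + 2*V)/4 = A/2 + V/2)
(f(-5, p)*(-19))*4 = (((½)*(-5) + (½)*1)*(-19))*4 = ((-5/2 + ½)*(-19))*4 = -2*(-19)*4 = 38*4 = 152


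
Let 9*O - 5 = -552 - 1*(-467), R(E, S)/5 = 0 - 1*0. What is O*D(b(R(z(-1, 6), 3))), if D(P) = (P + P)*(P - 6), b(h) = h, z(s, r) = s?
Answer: 0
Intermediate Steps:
R(E, S) = 0 (R(E, S) = 5*(0 - 1*0) = 5*(0 + 0) = 5*0 = 0)
D(P) = 2*P*(-6 + P) (D(P) = (2*P)*(-6 + P) = 2*P*(-6 + P))
O = -80/9 (O = 5/9 + (-552 - 1*(-467))/9 = 5/9 + (-552 + 467)/9 = 5/9 + (⅑)*(-85) = 5/9 - 85/9 = -80/9 ≈ -8.8889)
O*D(b(R(z(-1, 6), 3))) = -160*0*(-6 + 0)/9 = -160*0*(-6)/9 = -80/9*0 = 0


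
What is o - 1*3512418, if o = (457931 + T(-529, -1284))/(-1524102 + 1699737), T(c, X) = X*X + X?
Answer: -616901430127/175635 ≈ -3.5124e+6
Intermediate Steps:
T(c, X) = X + X**2 (T(c, X) = X**2 + X = X + X**2)
o = 2105303/175635 (o = (457931 - 1284*(1 - 1284))/(-1524102 + 1699737) = (457931 - 1284*(-1283))/175635 = (457931 + 1647372)*(1/175635) = 2105303*(1/175635) = 2105303/175635 ≈ 11.987)
o - 1*3512418 = 2105303/175635 - 1*3512418 = 2105303/175635 - 3512418 = -616901430127/175635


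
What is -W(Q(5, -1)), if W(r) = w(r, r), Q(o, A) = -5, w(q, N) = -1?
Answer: 1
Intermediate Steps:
W(r) = -1
-W(Q(5, -1)) = -1*(-1) = 1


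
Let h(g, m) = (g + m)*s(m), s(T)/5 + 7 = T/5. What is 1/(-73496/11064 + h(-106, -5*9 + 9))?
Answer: 1383/13934219 ≈ 9.9252e-5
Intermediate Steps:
s(T) = -35 + T (s(T) = -35 + 5*(T/5) = -35 + T)
h(g, m) = (-35 + m)*(g + m) (h(g, m) = (g + m)*(-35 + m) = (-35 + m)*(g + m))
1/(-73496/11064 + h(-106, -5*9 + 9)) = 1/(-73496/11064 + (-35 + (-5*9 + 9))*(-106 + (-5*9 + 9))) = 1/(-73496*1/11064 + (-35 + (-45 + 9))*(-106 + (-45 + 9))) = 1/(-9187/1383 + (-35 - 36)*(-106 - 36)) = 1/(-9187/1383 - 71*(-142)) = 1/(-9187/1383 + 10082) = 1/(13934219/1383) = 1383/13934219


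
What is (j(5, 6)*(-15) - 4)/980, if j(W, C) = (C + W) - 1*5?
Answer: -47/490 ≈ -0.095918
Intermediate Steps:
j(W, C) = -5 + C + W (j(W, C) = (C + W) - 5 = -5 + C + W)
(j(5, 6)*(-15) - 4)/980 = ((-5 + 6 + 5)*(-15) - 4)/980 = (6*(-15) - 4)*(1/980) = (-90 - 4)*(1/980) = -94*1/980 = -47/490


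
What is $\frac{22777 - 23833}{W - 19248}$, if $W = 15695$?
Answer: $\frac{96}{323} \approx 0.29721$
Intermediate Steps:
$\frac{22777 - 23833}{W - 19248} = \frac{22777 - 23833}{15695 - 19248} = - \frac{1056}{-3553} = \left(-1056\right) \left(- \frac{1}{3553}\right) = \frac{96}{323}$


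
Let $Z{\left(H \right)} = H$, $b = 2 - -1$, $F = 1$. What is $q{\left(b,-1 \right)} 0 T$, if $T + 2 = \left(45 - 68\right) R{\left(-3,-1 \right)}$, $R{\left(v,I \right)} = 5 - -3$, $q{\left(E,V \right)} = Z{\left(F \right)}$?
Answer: $0$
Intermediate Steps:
$b = 3$ ($b = 2 + 1 = 3$)
$q{\left(E,V \right)} = 1$
$R{\left(v,I \right)} = 8$ ($R{\left(v,I \right)} = 5 + 3 = 8$)
$T = -186$ ($T = -2 + \left(45 - 68\right) 8 = -2 - 184 = -186$)
$q{\left(b,-1 \right)} 0 T = 1 \cdot 0 \left(-186\right) = 0 \left(-186\right) = 0$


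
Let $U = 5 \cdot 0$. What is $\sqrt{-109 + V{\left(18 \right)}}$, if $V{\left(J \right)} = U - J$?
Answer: $i \sqrt{127} \approx 11.269 i$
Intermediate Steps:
$U = 0$
$V{\left(J \right)} = - J$ ($V{\left(J \right)} = 0 - J = - J$)
$\sqrt{-109 + V{\left(18 \right)}} = \sqrt{-109 - 18} = \sqrt{-127} = i \sqrt{127}$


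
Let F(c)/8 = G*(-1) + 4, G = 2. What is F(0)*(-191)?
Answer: -3056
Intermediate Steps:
F(c) = 16 (F(c) = 8*(2*(-1) + 4) = 8*(-2 + 4) = 8*2 = 16)
F(0)*(-191) = 16*(-191) = -3056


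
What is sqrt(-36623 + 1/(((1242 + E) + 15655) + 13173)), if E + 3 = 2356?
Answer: 6*I*sqrt(1069443409454)/32423 ≈ 191.37*I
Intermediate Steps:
E = 2353 (E = -3 + 2356 = 2353)
sqrt(-36623 + 1/(((1242 + E) + 15655) + 13173)) = sqrt(-36623 + 1/(((1242 + 2353) + 15655) + 13173)) = sqrt(-36623 + 1/((3595 + 15655) + 13173)) = sqrt(-36623 + 1/(19250 + 13173)) = sqrt(-36623 + 1/32423) = sqrt(-1187427528/32423) = 6*I*sqrt(1069443409454)/32423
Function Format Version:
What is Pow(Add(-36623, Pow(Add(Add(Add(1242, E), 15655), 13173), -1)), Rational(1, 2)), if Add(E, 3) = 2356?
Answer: Mul(Rational(6, 32423), I, Pow(1069443409454, Rational(1, 2))) ≈ Mul(191.37, I)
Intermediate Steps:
E = 2353 (E = Add(-3, 2356) = 2353)
Pow(Add(-36623, Pow(Add(Add(Add(1242, E), 15655), 13173), -1)), Rational(1, 2)) = Pow(Add(-36623, Pow(Add(Add(Add(1242, 2353), 15655), 13173), -1)), Rational(1, 2)) = Pow(Add(-36623, Pow(Add(Add(3595, 15655), 13173), -1)), Rational(1, 2)) = Pow(Add(-36623, Pow(Add(19250, 13173), -1)), Rational(1, 2)) = Pow(Add(-36623, Pow(32423, -1)), Rational(1, 2)) = Pow(Add(-36623, Rational(1, 32423)), Rational(1, 2)) = Pow(Rational(-1187427528, 32423), Rational(1, 2)) = Mul(Rational(6, 32423), I, Pow(1069443409454, Rational(1, 2)))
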